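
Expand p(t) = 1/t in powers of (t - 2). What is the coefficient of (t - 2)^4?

1/32

Apply the Taylor formula c_k = f^(k)(a)/k!.
[(t - 2)^0] = 1/2;  [(t - 2)^1] = -1/4;  [(t - 2)^2] = 1/8;  [(t - 2)^3] = -1/16;  [(t - 2)^4] = 1/32.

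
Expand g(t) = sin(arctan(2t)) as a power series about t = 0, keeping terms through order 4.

Plug the Maclaurin series of the inner function into that of the outer and collect terms.

-4*t^3 + 2*t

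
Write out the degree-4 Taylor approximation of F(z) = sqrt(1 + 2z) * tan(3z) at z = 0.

21*z^4/2 + 15*z^3/2 + 3*z^2 + 3*z

Multiply the two series term by term and collect like powers.
[z^0] = 0;  [z^1] = 3;  [z^2] = 3;  [z^3] = 15/2;  [z^4] = 21/2.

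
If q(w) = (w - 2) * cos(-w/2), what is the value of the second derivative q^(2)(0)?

Shift and add copies of the series according to the polynomial's terms.
From the series, [w^2] q = 1/4; multiply by 2! = 2 to get 1/2.

1/2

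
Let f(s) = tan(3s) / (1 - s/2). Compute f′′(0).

Write out both Maclaurin series and multiply, keeping only the needed powers.
The coefficient of s^2 in the expansion is 3/2, so f′′(0) = 2! * (3/2) = 3.

3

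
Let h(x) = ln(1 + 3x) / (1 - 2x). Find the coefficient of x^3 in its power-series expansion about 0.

Multiply the two series term by term and collect like powers.
h(0) = 0
h′(0) = 3
h′′(0) = 3
h′′′(0) = 72
So c_3 = h′′′(0)/3! = 12.

12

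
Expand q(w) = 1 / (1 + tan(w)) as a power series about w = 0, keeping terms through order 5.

Use the geometric series for the reciprocal, then substitute.
q(0) = 1
q′(0) = -1
q′′(0) = 2
q′′′(0) = -8
q^(4)(0) = 40
q^(5)(0) = -256

-32*w^5/15 + 5*w^4/3 - 4*w^3/3 + w^2 - w + 1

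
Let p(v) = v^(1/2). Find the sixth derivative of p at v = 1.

-945/64

The coefficient of (v - 1)^6 in the expansion is -21/1024, so p^(6)(1) = 6! * (-21/1024) = -945/64.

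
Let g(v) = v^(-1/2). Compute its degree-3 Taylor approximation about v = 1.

-5*(v - 1)^3/16 + 3*(v - 1)^2/8 - (v - 1)/2 + 1

g(1) = 1
g′(1) = -1/2
g′′(1) = 3/4
g′′′(1) = -15/8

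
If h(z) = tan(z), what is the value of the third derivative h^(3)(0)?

Compute the successive derivatives at the expansion point and divide by k!.
From the series, [z^3] h = 1/3; multiply by 3! = 6 to get 2.

2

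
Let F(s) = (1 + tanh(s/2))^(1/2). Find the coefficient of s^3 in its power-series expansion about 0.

-5/384

Let u equal the inner series; expand the outer function in u and truncate.
[s^0] = 1;  [s^1] = 1/4;  [s^2] = -1/32;  [s^3] = -5/384.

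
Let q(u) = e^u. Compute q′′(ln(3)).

The coefficient of (u - ln(3))^2 in the expansion is 3/2, so q′′(ln(3)) = 2! * (3/2) = 3.

3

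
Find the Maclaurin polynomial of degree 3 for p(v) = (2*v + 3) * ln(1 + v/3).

Distribute the polynomial across the series and collect like powers.
p(0) = 0
p′(0) = 1
p′′(0) = 1
p′′′(0) = -4/9

-2*v^3/27 + v^2/2 + v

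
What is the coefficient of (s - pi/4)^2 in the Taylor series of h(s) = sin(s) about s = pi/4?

[(s - pi/4)^0] = sqrt(2)/2;  [(s - pi/4)^1] = sqrt(2)/2;  [(s - pi/4)^2] = -sqrt(2)/4.

-sqrt(2)/4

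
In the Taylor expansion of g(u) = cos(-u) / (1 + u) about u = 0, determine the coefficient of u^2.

1/2

Multiply the two series term by term and collect like powers.
[u^0] = 1;  [u^1] = -1;  [u^2] = 1/2.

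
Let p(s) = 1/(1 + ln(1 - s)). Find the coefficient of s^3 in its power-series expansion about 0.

7/3

Substitute the inner expansion into the outer series and collect powers.
p(0) = 1
p′(0) = 1
p′′(0) = 3
p′′′(0) = 14
Then c_k = p^(k)(0)/k! gives each Taylor coefficient.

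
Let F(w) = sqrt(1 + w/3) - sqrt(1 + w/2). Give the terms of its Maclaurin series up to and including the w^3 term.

Expand each term separately and add.

-19*w^3/3456 + 5*w^2/288 - w/12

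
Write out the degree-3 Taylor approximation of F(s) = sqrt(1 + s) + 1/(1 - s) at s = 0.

Combine the two series term by term.
F(0) = 2
F′(0) = 3/2
F′′(0) = 7/4
F′′′(0) = 51/8

17*s^3/16 + 7*s^2/8 + 3*s/2 + 2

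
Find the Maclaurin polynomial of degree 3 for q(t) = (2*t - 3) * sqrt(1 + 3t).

Distribute the polynomial across the series and collect like powers.
q(0) = -3
q′(0) = -5/2
q′′(0) = 51/4
q′′′(0) = -351/8
Dividing each by k! gives the coefficients c_0, ..., c_3.

-117*t^3/16 + 51*t^2/8 - 5*t/2 - 3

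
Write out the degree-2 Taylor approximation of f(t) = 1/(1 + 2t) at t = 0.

Use the known series and substitute for the argument.
[t^0] = 1;  [t^1] = -2;  [t^2] = 4.

4*t^2 - 2*t + 1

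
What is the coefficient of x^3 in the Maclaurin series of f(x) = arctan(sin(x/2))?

-1/16

Plug the Maclaurin series of the inner function into that of the outer and collect terms.
[x^0] = 0;  [x^1] = 1/2;  [x^2] = 0;  [x^3] = -1/16.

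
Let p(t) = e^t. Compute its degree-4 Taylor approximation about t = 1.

e*(t - 1)^4/24 + e*(t - 1)^3/6 + e*(t - 1)^2/2 + e*(t - 1) + e

Differentiate repeatedly and evaluate at the center.
p(1) = e
p′(1) = e
p′′(1) = e
p′′′(1) = e
p^(4)(1) = e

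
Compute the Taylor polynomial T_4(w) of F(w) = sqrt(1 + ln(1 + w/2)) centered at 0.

Substitute the inner expansion into the outer series and collect powers.
F(0) = 1
F′(0) = 1/4
F′′(0) = -3/16
F′′′(0) = 17/64
F^(4)(0) = -143/256

-143*w^4/6144 + 17*w^3/384 - 3*w^2/32 + w/4 + 1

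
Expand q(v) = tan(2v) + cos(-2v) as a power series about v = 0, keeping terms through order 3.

Expand each term separately and add.
q(0) = 1
q′(0) = 2
q′′(0) = -4
q′′′(0) = 16
The Taylor polynomial is Σ q^(k)(0)/k! · v^k.

8*v^3/3 - 2*v^2 + 2*v + 1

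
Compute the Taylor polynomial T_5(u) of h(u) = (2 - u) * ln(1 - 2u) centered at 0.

Multiply each power in the prefactor through the base expansion.

-44*u^5/5 - 16*u^4/3 - 10*u^3/3 - 2*u^2 - 4*u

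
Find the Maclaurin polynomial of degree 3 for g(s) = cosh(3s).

g(0) = 1
g′(0) = 0
g′′(0) = 9
g′′′(0) = 0
The Taylor polynomial is Σ g^(k)(0)/k! · s^k.

9*s^2/2 + 1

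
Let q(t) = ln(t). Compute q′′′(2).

From the series, [(t - 2)^3] q = 1/24; multiply by 3! = 6 to get 1/4.

1/4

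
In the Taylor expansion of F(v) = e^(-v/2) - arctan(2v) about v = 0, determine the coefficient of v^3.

Combine the two series term by term.
F(0) = 1
F′(0) = -5/2
F′′(0) = 1/4
F′′′(0) = 127/8

127/48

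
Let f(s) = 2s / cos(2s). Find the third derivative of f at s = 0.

24

Divide the numerator series by the denominator series (power-series long division).
The coefficient of s^3 in the expansion is 4, so f′′′(0) = 3! * (4) = 24.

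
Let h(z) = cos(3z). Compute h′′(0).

-9

Use the known series and substitute for the argument.
The coefficient of z^2 in the expansion is -9/2, so h′′(0) = 2! * (-9/2) = -9.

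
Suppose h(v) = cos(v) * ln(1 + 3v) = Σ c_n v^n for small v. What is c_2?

-9/2

Take the Cauchy product of the two expansions.
[v^0] = 0;  [v^1] = 3;  [v^2] = -9/2.
So c_2 = h′′(0)/2! = -9/2.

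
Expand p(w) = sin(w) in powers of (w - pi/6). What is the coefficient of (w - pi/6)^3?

[(w - pi/6)^0] = 1/2;  [(w - pi/6)^1] = sqrt(3)/2;  [(w - pi/6)^2] = -1/4;  [(w - pi/6)^3] = -sqrt(3)/12.
So c_3 = p′′′(pi/6)/3! = -sqrt(3)/12.

-sqrt(3)/12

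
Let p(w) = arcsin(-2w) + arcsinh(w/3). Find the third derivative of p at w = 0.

-217/27

Combine the two series term by term.
The coefficient of w^3 in the expansion is -217/162, so p′′′(0) = 3! * (-217/162) = -217/27.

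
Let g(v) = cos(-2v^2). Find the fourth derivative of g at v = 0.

From the series, [v^4] g = -2; multiply by 4! = 24 to get -48.

-48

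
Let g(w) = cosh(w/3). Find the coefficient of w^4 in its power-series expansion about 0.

g(0) = 1
g′(0) = 0
g′′(0) = 1/9
g′′′(0) = 0
g^(4)(0) = 1/81

1/1944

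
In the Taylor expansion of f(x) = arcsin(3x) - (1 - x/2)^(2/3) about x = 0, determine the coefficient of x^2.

Add the two expansions coefficient-wise.
So c_2 = f′′(0)/2! = 1/36.

1/36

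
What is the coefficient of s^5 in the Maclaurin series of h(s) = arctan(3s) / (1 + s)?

Multiply the two series term by term and collect like powers.
h(0) = 0
h′(0) = 3
h′′(0) = -6
h′′′(0) = -36
h^(4)(0) = 144
h^(5)(0) = 5112
So c_5 = h^(5)(0)/5! = 213/5.

213/5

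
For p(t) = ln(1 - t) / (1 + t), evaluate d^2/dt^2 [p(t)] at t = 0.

Expand each factor separately, then convolve coefficients.
The coefficient of t^2 in the expansion is 1/2, so p′′(0) = 2! * (1/2) = 1.

1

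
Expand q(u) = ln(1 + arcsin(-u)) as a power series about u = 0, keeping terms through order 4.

Compose series: expand the inner function first, then feed it into the outer expansion.

-5*u^4/12 - u^3/2 - u^2/2 - u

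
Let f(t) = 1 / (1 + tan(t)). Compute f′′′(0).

Expand as Σ (-1)^k u^k with u equal to the inner function's series.
The coefficient of t^3 in the expansion is -4/3, so f′′′(0) = 3! * (-4/3) = -8.

-8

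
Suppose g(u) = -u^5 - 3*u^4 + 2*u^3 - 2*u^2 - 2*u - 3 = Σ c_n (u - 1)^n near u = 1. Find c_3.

[(u - 1)^0] = -9;  [(u - 1)^1] = -17;  [(u - 1)^2] = -24;  [(u - 1)^3] = -20.

-20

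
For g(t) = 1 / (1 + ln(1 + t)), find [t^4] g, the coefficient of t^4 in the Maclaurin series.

Expand as Σ (-1)^k u^k with u equal to the inner function's series.

11/3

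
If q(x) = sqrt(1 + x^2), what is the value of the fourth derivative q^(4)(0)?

-3

From the series, [x^4] q = -1/8; multiply by 4! = 24 to get -3.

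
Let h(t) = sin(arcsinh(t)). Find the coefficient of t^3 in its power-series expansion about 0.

-1/3

Plug the Maclaurin series of the inner function into that of the outer and collect terms.
[t^0] = 0;  [t^1] = 1;  [t^2] = 0;  [t^3] = -1/3.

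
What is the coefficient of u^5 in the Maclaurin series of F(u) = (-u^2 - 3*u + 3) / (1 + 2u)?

Distribute the polynomial across the series and collect like powers.

-136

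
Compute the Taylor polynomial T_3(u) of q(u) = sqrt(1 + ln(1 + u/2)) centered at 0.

Plug the Maclaurin series of the inner function into that of the outer and collect terms.

17*u^3/384 - 3*u^2/32 + u/4 + 1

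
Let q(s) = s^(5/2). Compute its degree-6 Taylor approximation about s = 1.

-5*(s - 1)^6/1024 + 3*(s - 1)^5/256 - 5*(s - 1)^4/128 + 5*(s - 1)^3/16 + 15*(s - 1)^2/8 + 5*(s - 1)/2 + 1

q(1) = 1
q′(1) = 5/2
q′′(1) = 15/4
q′′′(1) = 15/8
q^(4)(1) = -15/16
q^(5)(1) = 45/32
q^(6)(1) = -225/64
Dividing each by k! gives the coefficients c_0, ..., c_6.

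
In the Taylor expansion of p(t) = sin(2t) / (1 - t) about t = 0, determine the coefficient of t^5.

14/15

Multiply the two series term by term and collect like powers.
p(0) = 0
p′(0) = 2
p′′(0) = 4
p′′′(0) = 4
p^(4)(0) = 16
p^(5)(0) = 112
Dividing each by k! gives the coefficients c_0, ..., c_5.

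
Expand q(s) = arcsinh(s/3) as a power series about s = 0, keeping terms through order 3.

[s^0] = 0;  [s^1] = 1/3;  [s^2] = 0;  [s^3] = -1/162.

-s^3/162 + s/3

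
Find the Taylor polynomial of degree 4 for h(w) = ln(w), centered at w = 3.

-(w - 3)^4/324 + (w - 3)^3/81 - (w - 3)^2/18 + (w - 3)/3 + ln(3)

h(3) = ln(3)
h′(3) = 1/3
h′′(3) = -1/9
h′′′(3) = 2/27
h^(4)(3) = -2/27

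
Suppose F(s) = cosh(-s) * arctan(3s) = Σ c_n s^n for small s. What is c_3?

Write out both Maclaurin series and multiply, keeping only the needed powers.
F(0) = 0
F′(0) = 3
F′′(0) = 0
F′′′(0) = -45
So c_3 = F′′′(0)/3! = -15/2.

-15/2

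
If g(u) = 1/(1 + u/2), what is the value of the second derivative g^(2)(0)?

The coefficient of u^2 in the expansion is 1/4, so g′′(0) = 2! * (1/4) = 1/2.

1/2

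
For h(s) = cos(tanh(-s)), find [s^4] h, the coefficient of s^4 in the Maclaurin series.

3/8

Let u equal the inner series; expand the outer function in u and truncate.
[s^0] = 1;  [s^1] = 0;  [s^2] = -1/2;  [s^3] = 0;  [s^4] = 3/8.
So c_4 = h^(4)(0)/4! = 3/8.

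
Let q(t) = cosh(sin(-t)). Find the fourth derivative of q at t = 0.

Plug the Maclaurin series of the inner function into that of the outer and collect terms.
The coefficient of t^4 in the expansion is -1/8, so q^(4)(0) = 4! * (-1/8) = -3.

-3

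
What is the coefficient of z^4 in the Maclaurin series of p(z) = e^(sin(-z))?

Compose series: expand the inner function first, then feed it into the outer expansion.

-1/8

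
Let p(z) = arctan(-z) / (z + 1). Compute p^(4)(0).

Multiply the numerator's expansion by the denominator's geometric series.
From the series, [z^4] p = 2/3; multiply by 4! = 24 to get 16.

16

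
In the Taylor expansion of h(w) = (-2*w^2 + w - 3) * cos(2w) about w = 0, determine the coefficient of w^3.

Shift and add copies of the series according to the polynomial's terms.
h(0) = -3
h′(0) = 1
h′′(0) = 8
h′′′(0) = -12
So c_3 = h′′′(0)/3! = -2.

-2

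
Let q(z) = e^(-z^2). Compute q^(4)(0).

The coefficient of z^4 in the expansion is 1/2, so q^(4)(0) = 4! * (1/2) = 12.

12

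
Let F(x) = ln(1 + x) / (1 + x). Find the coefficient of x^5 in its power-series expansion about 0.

Multiply the two series term by term and collect like powers.

137/60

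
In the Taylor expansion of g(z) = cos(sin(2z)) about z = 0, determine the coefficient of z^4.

10/3

Compose series: expand the inner function first, then feed it into the outer expansion.
g(0) = 1
g′(0) = 0
g′′(0) = -4
g′′′(0) = 0
g^(4)(0) = 80
The Taylor polynomial is Σ g^(k)(0)/k! · z^k.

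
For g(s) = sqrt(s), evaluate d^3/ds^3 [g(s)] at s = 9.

1/648

From the series, [(s - 9)^3] g = 1/3888; multiply by 3! = 6 to get 1/648.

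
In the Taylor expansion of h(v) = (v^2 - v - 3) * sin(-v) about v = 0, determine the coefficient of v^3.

-3/2

Distribute the polynomial across the series and collect like powers.
h(0) = 0
h′(0) = 3
h′′(0) = 2
h′′′(0) = -9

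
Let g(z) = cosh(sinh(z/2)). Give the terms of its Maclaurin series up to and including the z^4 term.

Substitute the inner expansion into the outer series and collect powers.

5*z^4/384 + z^2/8 + 1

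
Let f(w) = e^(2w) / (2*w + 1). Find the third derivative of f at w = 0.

-16

Multiply the numerator's expansion by the denominator's geometric series.
From the series, [w^3] f = -8/3; multiply by 3! = 6 to get -16.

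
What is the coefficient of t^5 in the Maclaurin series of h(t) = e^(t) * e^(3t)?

128/15

Multiply the two series term by term and collect like powers.
h(0) = 1
h′(0) = 4
h′′(0) = 16
h′′′(0) = 64
h^(4)(0) = 256
h^(5)(0) = 1024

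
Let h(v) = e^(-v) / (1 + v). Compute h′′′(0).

Take the Cauchy product of the two expansions.
From the series, [v^3] h = -8/3; multiply by 3! = 6 to get -16.

-16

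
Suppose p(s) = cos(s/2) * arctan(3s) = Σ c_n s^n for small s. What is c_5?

Take the Cauchy product of the two expansions.
p(0) = 0
p′(0) = 3
p′′(0) = 0
p′′′(0) = -225/4
p^(4)(0) = 0
p^(5)(0) = 95487/16
Dividing each by k! gives the coefficients c_0, ..., c_5.

31829/640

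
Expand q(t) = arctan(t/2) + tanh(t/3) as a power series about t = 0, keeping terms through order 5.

793*t^5/116640 - 35*t^3/648 + 5*t/6

Combine the two series term by term.
q(0) = 0
q′(0) = 5/6
q′′(0) = 0
q′′′(0) = -35/108
q^(4)(0) = 0
q^(5)(0) = 793/972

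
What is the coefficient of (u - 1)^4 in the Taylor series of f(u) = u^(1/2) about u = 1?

-5/128

Use the known series and substitute for the argument.
f(1) = 1
f′(1) = 1/2
f′′(1) = -1/4
f′′′(1) = 3/8
f^(4)(1) = -15/16
So c_4 = f^(4)(1)/4! = -5/128.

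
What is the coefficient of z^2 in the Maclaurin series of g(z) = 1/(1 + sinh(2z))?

Compose series: expand the inner function first, then feed it into the outer expansion.
[z^0] = 1;  [z^1] = -2;  [z^2] = 4.
So c_2 = g′′(0)/2! = 4.

4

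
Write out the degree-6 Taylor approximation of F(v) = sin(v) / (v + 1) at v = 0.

-101*v^6/120 + 101*v^5/120 - 5*v^4/6 + 5*v^3/6 - v^2 + v

Multiply the numerator's expansion by the denominator's geometric series.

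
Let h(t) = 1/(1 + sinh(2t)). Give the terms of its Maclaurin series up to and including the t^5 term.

Substitute the inner expansion into the outer series and collect powers.
h(0) = 1
h′(0) = -2
h′′(0) = 8
h′′′(0) = -56
h^(4)(0) = 512
h^(5)(0) = -5792
The Taylor polynomial is Σ h^(k)(0)/k! · t^k.

-724*t^5/15 + 64*t^4/3 - 28*t^3/3 + 4*t^2 - 2*t + 1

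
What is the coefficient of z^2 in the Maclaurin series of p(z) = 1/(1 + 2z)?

4

p(0) = 1
p′(0) = -2
p′′(0) = 8
The Taylor polynomial is Σ p^(k)(0)/k! · z^k.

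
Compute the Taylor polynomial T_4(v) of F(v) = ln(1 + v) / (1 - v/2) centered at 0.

Multiply the two series term by term and collect like powers.
F(0) = 0
F′(0) = 1
F′′(0) = 0
F′′′(0) = 2
F^(4)(0) = -2

-v^4/12 + v^3/3 + v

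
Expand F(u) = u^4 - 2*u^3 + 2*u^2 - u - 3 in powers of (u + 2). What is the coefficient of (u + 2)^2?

38

F(-2) = 39
F′(-2) = -65
F′′(-2) = 76
Dividing each by k! gives the coefficients c_0, ..., c_2.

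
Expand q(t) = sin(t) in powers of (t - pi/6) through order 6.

q(pi/6) = 1/2
q′(pi/6) = sqrt(3)/2
q′′(pi/6) = -1/2
q′′′(pi/6) = -sqrt(3)/2
q^(4)(pi/6) = 1/2
q^(5)(pi/6) = sqrt(3)/2
q^(6)(pi/6) = -1/2

-(t - pi/6)^6/1440 + sqrt(3)*(t - pi/6)^5/240 + (t - pi/6)^4/48 - sqrt(3)*(t - pi/6)^3/12 - (t - pi/6)^2/4 + sqrt(3)*(t - pi/6)/2 + 1/2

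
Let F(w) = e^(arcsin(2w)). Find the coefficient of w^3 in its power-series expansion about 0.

8/3

Substitute the inner expansion into the outer series and collect powers.
F(0) = 1
F′(0) = 2
F′′(0) = 4
F′′′(0) = 16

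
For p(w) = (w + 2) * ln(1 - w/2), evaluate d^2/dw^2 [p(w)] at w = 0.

-3/2

Multiply each power in the prefactor through the base expansion.
The coefficient of w^2 in the expansion is -3/4, so p′′(0) = 2! * (-3/4) = -3/2.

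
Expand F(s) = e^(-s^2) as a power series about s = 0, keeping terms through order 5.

[s^0] = 1;  [s^1] = 0;  [s^2] = -1;  [s^3] = 0;  [s^4] = 1/2;  [s^5] = 0.

s^4/2 - s^2 + 1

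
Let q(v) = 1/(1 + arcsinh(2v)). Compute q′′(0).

Substitute the inner expansion into the outer series and collect powers.
The coefficient of v^2 in the expansion is 4, so q′′(0) = 2! * (4) = 8.

8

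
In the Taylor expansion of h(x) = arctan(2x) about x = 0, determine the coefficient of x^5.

h(0) = 0
h′(0) = 2
h′′(0) = 0
h′′′(0) = -16
h^(4)(0) = 0
h^(5)(0) = 768
Dividing each by k! gives the coefficients c_0, ..., c_5.

32/5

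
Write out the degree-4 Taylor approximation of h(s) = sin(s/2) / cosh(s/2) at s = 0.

-s^3/12 + s/2

Write the quotient as an unknown series and match coefficients against numerator = denominator · series.
h(0) = 0
h′(0) = 1/2
h′′(0) = 0
h′′′(0) = -1/2
h^(4)(0) = 0
Dividing each by k! gives the coefficients c_0, ..., c_4.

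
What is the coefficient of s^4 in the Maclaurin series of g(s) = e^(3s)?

27/8

Differentiate repeatedly and evaluate at the center.
g(0) = 1
g′(0) = 3
g′′(0) = 9
g′′′(0) = 27
g^(4)(0) = 81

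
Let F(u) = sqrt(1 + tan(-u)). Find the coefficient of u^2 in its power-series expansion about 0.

-1/8

Plug the Maclaurin series of the inner function into that of the outer and collect terms.
[u^0] = 1;  [u^1] = -1/2;  [u^2] = -1/8.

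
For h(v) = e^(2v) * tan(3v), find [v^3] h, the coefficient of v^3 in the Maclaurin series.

15

Write out both Maclaurin series and multiply, keeping only the needed powers.
h(0) = 0
h′(0) = 3
h′′(0) = 12
h′′′(0) = 90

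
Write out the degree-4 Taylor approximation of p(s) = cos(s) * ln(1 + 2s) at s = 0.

-3*s^4 + 5*s^3/3 - 2*s^2 + 2*s

Write out both Maclaurin series and multiply, keeping only the needed powers.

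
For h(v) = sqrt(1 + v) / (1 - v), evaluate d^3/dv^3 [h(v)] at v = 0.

69/8

Expand each factor separately, then convolve coefficients.
The coefficient of v^3 in the expansion is 23/16, so h′′′(0) = 3! * (23/16) = 69/8.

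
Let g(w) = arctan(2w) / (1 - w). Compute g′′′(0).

-4

Use 1/(1 - r) = Σ r^k on the denominator, then take the Cauchy product.
From the series, [w^3] g = -2/3; multiply by 3! = 6 to get -4.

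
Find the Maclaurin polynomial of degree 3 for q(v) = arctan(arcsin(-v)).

Let u equal the inner series; expand the outer function in u and truncate.
q(0) = 0
q′(0) = -1
q′′(0) = 0
q′′′(0) = 1

v^3/6 - v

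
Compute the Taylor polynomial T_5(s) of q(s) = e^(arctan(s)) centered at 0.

s^5/24 - 7*s^4/24 - s^3/6 + s^2/2 + s + 1

Plug the Maclaurin series of the inner function into that of the outer and collect terms.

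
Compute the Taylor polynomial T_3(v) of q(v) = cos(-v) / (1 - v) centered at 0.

Expand each factor separately, then convolve coefficients.
[v^0] = 1;  [v^1] = 1;  [v^2] = 1/2;  [v^3] = 1/2.

v^3/2 + v^2/2 + v + 1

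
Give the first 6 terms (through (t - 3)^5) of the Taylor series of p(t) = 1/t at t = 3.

-(t - 3)^5/729 + (t - 3)^4/243 - (t - 3)^3/81 + (t - 3)^2/27 - (t - 3)/9 + 1/3

Compute the successive derivatives at the expansion point and divide by k!.
[(t - 3)^0] = 1/3;  [(t - 3)^1] = -1/9;  [(t - 3)^2] = 1/27;  [(t - 3)^3] = -1/81;  [(t - 3)^4] = 1/243;  [(t - 3)^5] = -1/729.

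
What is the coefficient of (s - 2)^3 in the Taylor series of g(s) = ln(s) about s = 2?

g(2) = ln(2)
g′(2) = 1/2
g′′(2) = -1/4
g′′′(2) = 1/4
So c_3 = g′′′(2)/3! = 1/24.

1/24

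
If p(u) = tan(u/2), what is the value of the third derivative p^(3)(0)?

The coefficient of u^3 in the expansion is 1/24, so p′′′(0) = 3! * (1/24) = 1/4.

1/4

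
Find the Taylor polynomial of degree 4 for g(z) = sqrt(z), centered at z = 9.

-5*(z - 9)^4/279936 + (z - 9)^3/3888 - (z - 9)^2/216 + (z - 9)/6 + 3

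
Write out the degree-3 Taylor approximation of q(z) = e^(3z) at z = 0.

q(0) = 1
q′(0) = 3
q′′(0) = 9
q′′′(0) = 27

9*z^3/2 + 9*z^2/2 + 3*z + 1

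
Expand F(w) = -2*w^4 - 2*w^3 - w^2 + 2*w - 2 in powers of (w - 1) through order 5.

-2*(w - 1)^4 - 10*(w - 1)^3 - 19*(w - 1)^2 - 14*(w - 1) - 5

[(w - 1)^0] = -5;  [(w - 1)^1] = -14;  [(w - 1)^2] = -19;  [(w - 1)^3] = -10;  [(w - 1)^4] = -2;  [(w - 1)^5] = 0.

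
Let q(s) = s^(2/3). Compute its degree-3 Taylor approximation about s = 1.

4*(s - 1)^3/81 - (s - 1)^2/9 + 2*(s - 1)/3 + 1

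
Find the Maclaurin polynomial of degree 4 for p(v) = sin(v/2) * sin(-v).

5*v^4/48 - v^2/2

Expand each factor separately, then convolve coefficients.
p(0) = 0
p′(0) = 0
p′′(0) = -1
p′′′(0) = 0
p^(4)(0) = 5/2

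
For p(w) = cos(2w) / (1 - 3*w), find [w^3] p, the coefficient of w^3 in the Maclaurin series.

21

Expand 1/(denominator) as a geometric series and multiply by the numerator's series.
So c_3 = p′′′(0)/3! = 21.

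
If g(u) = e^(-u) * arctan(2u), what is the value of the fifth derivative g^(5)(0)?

618

Multiply the two series term by term and collect like powers.
From the series, [u^5] g = 103/20; multiply by 5! = 120 to get 618.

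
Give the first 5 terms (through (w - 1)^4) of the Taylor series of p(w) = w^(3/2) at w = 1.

3*(w - 1)^4/128 - (w - 1)^3/16 + 3*(w - 1)^2/8 + 3*(w - 1)/2 + 1

[(w - 1)^0] = 1;  [(w - 1)^1] = 3/2;  [(w - 1)^2] = 3/8;  [(w - 1)^3] = -1/16;  [(w - 1)^4] = 3/128.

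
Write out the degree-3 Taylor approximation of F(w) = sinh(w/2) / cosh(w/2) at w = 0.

Divide the numerator series by the denominator series (power-series long division).

-w^3/24 + w/2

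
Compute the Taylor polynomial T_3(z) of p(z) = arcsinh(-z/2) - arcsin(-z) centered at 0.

Expand each term separately and add.
p(0) = 0
p′(0) = 1/2
p′′(0) = 0
p′′′(0) = 9/8
Dividing each by k! gives the coefficients c_0, ..., c_3.

3*z^3/16 + z/2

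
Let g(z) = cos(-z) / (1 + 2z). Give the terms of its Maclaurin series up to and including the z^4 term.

337*z^4/24 - 7*z^3 + 7*z^2/2 - 2*z + 1

Write out both Maclaurin series and multiply, keeping only the needed powers.
g(0) = 1
g′(0) = -2
g′′(0) = 7
g′′′(0) = -42
g^(4)(0) = 337
The Taylor polynomial is Σ g^(k)(0)/k! · z^k.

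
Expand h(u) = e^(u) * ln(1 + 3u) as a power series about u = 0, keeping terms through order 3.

6*u^3 - 3*u^2/2 + 3*u

Multiply the two series term by term and collect like powers.
h(0) = 0
h′(0) = 3
h′′(0) = -3
h′′′(0) = 36
Dividing each by k! gives the coefficients c_0, ..., c_3.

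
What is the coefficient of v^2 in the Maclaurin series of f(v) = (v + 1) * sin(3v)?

3

Multiply each power in the prefactor through the base expansion.
So c_2 = f′′(0)/2! = 3.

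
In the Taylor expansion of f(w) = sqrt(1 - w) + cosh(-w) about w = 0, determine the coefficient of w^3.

Expand each term separately and add.
[w^0] = 2;  [w^1] = -1/2;  [w^2] = 3/8;  [w^3] = -1/16.

-1/16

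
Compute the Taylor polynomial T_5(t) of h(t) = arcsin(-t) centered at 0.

-3*t^5/40 - t^3/6 - t

h(0) = 0
h′(0) = -1
h′′(0) = 0
h′′′(0) = -1
h^(4)(0) = 0
h^(5)(0) = -9
Then c_k = h^(k)(0)/k! gives each Taylor coefficient.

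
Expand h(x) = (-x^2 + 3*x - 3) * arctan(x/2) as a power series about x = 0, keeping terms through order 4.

Distribute the polynomial across the series and collect like powers.

-x^4/8 - 3*x^3/8 + 3*x^2/2 - 3*x/2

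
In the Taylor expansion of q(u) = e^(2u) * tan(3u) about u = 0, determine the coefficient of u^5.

262/5

Multiply the two series term by term and collect like powers.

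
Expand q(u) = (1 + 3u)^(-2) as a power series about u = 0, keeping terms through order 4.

405*u^4 - 108*u^3 + 27*u^2 - 6*u + 1

Use the known series and substitute for the argument.
[u^0] = 1;  [u^1] = -6;  [u^2] = 27;  [u^3] = -108;  [u^4] = 405.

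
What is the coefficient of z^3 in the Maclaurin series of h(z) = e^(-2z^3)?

Use the known series and substitute for the argument.
h(0) = 1
h′(0) = 0
h′′(0) = 0
h′′′(0) = -12
Dividing each by k! gives the coefficients c_0, ..., c_3.

-2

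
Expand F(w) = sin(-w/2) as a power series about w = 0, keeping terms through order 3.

w^3/48 - w/2

F(0) = 0
F′(0) = -1/2
F′′(0) = 0
F′′′(0) = 1/8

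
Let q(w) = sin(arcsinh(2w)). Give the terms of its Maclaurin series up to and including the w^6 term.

16*w^5/3 - 8*w^3/3 + 2*w

Let u equal the inner series; expand the outer function in u and truncate.
q(0) = 0
q′(0) = 2
q′′(0) = 0
q′′′(0) = -16
q^(4)(0) = 0
q^(5)(0) = 640
q^(6)(0) = 0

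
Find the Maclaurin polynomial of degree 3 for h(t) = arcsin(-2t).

h(0) = 0
h′(0) = -2
h′′(0) = 0
h′′′(0) = -8
The Taylor polynomial is Σ h^(k)(0)/k! · t^k.

-4*t^3/3 - 2*t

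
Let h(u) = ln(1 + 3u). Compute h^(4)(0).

Use the known series and substitute for the argument.
From the series, [u^4] h = -81/4; multiply by 4! = 24 to get -486.

-486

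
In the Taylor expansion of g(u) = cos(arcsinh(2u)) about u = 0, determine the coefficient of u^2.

-2

Plug the Maclaurin series of the inner function into that of the outer and collect terms.
g(0) = 1
g′(0) = 0
g′′(0) = -4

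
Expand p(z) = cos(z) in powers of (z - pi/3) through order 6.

[(z - pi/3)^0] = 1/2;  [(z - pi/3)^1] = -sqrt(3)/2;  [(z - pi/3)^2] = -1/4;  [(z - pi/3)^3] = sqrt(3)/12;  [(z - pi/3)^4] = 1/48;  [(z - pi/3)^5] = -sqrt(3)/240;  [(z - pi/3)^6] = -1/1440.

-(z - pi/3)^6/1440 - sqrt(3)*(z - pi/3)^5/240 + (z - pi/3)^4/48 + sqrt(3)*(z - pi/3)^3/12 - (z - pi/3)^2/4 - sqrt(3)*(z - pi/3)/2 + 1/2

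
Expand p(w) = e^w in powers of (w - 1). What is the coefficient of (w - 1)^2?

Differentiate repeatedly and evaluate at the center.
p(1) = e
p′(1) = e
p′′(1) = e
So c_2 = p′′(1)/2! = e/2.

e/2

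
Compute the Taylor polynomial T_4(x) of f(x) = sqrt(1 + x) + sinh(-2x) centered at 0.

Combine the two series term by term.
[x^0] = 1;  [x^1] = -3/2;  [x^2] = -1/8;  [x^3] = -61/48;  [x^4] = -5/128.

-5*x^4/128 - 61*x^3/48 - x^2/8 - 3*x/2 + 1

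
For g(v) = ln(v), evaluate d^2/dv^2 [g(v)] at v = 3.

-1/9

From the series, [(v - 3)^2] g = -1/18; multiply by 2! = 2 to get -1/9.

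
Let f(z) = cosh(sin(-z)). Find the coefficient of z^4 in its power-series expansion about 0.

-1/8

Plug the Maclaurin series of the inner function into that of the outer and collect terms.
f(0) = 1
f′(0) = 0
f′′(0) = 1
f′′′(0) = 0
f^(4)(0) = -3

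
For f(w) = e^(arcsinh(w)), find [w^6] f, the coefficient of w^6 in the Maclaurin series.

Substitute the inner expansion into the outer series and collect powers.
f(0) = 1
f′(0) = 1
f′′(0) = 1
f′′′(0) = 0
f^(4)(0) = -3
f^(5)(0) = 0
f^(6)(0) = 45
Then c_k = f^(k)(0)/k! gives each Taylor coefficient.

1/16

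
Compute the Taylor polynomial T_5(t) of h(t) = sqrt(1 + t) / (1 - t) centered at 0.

Expand each factor separately, then convolve coefficients.
h(0) = 1
h′(0) = 3/2
h′′(0) = 11/4
h′′′(0) = 69/8
h^(4)(0) = 537/16
h^(5)(0) = 5475/32

365*t^5/256 + 179*t^4/128 + 23*t^3/16 + 11*t^2/8 + 3*t/2 + 1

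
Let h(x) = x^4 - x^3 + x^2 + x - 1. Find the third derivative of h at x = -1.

-30

The coefficient of (x + 1)^3 in the expansion is -5, so h′′′(-1) = 3! * (-5) = -30.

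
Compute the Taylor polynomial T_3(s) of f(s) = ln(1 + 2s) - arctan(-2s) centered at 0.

-2*s^2 + 4*s

Expand each term separately and add.
[s^0] = 0;  [s^1] = 4;  [s^2] = -2;  [s^3] = 0.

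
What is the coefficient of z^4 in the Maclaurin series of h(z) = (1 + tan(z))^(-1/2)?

Plug the Maclaurin series of the inner function into that of the outer and collect terms.

67/128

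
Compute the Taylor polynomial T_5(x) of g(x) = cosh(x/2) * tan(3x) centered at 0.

Take the Cauchy product of the two expansions.
g(0) = 0
g′(0) = 3
g′′(0) = 0
g′′′(0) = 225/4
g^(4)(0) = 0
g^(5)(0) = 64383/16

21461*x^5/640 + 75*x^3/8 + 3*x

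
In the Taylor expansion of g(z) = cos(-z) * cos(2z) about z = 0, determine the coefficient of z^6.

-73/144

Write out both Maclaurin series and multiply, keeping only the needed powers.
g(0) = 1
g′(0) = 0
g′′(0) = -5
g′′′(0) = 0
g^(4)(0) = 41
g^(5)(0) = 0
g^(6)(0) = -365
So c_6 = g^(6)(0)/6! = -73/144.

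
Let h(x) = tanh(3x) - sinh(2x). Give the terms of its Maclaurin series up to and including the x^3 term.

Add the two expansions coefficient-wise.
h(0) = 0
h′(0) = 1
h′′(0) = 0
h′′′(0) = -62
Then c_k = h^(k)(0)/k! gives each Taylor coefficient.

-31*x^3/3 + x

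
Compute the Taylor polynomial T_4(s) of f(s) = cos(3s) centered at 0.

27*s^4/8 - 9*s^2/2 + 1

[s^0] = 1;  [s^1] = 0;  [s^2] = -9/2;  [s^3] = 0;  [s^4] = 27/8.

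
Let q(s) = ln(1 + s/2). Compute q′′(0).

-1/4

The coefficient of s^2 in the expansion is -1/8, so q′′(0) = 2! * (-1/8) = -1/4.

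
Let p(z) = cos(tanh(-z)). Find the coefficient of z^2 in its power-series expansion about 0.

-1/2

Substitute the inner expansion into the outer series and collect powers.
p(0) = 1
p′(0) = 0
p′′(0) = -1
Dividing each by k! gives the coefficients c_0, ..., c_2.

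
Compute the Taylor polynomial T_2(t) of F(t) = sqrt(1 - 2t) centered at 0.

F(0) = 1
F′(0) = -1
F′′(0) = -1
Then c_k = F^(k)(0)/k! gives each Taylor coefficient.

-t^2/2 - t + 1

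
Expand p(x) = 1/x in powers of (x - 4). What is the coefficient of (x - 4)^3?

p(4) = 1/4
p′(4) = -1/16
p′′(4) = 1/32
p′′′(4) = -3/128
Then c_k = p^(k)(4)/k! gives each Taylor coefficient.

-1/256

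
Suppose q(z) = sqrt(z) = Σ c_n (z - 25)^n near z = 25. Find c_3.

q(25) = 5
q′(25) = 1/10
q′′(25) = -1/500
q′′′(25) = 3/25000

1/50000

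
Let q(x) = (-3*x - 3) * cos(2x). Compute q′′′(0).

36

Shift and add copies of the series according to the polynomial's terms.
The coefficient of x^3 in the expansion is 6, so q′′′(0) = 3! * (6) = 36.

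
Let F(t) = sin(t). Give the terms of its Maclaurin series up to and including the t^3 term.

-t^3/6 + t

F(0) = 0
F′(0) = 1
F′′(0) = 0
F′′′(0) = -1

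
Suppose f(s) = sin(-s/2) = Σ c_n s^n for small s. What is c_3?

f(0) = 0
f′(0) = -1/2
f′′(0) = 0
f′′′(0) = 1/8
Dividing each by k! gives the coefficients c_0, ..., c_3.

1/48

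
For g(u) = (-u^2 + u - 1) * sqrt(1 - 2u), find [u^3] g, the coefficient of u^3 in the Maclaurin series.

Multiply each power in the prefactor through the base expansion.
g(0) = -1
g′(0) = 2
g′′(0) = -3
g′′′(0) = 6
So c_3 = g′′′(0)/3! = 1.

1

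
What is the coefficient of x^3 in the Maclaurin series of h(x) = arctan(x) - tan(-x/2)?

Expand each term separately and add.
h(0) = 0
h′(0) = 3/2
h′′(0) = 0
h′′′(0) = -7/4

-7/24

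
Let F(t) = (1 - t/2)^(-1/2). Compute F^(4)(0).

Use the known series and substitute for the argument.
The coefficient of t^4 in the expansion is 35/2048, so F^(4)(0) = 4! * (35/2048) = 105/256.

105/256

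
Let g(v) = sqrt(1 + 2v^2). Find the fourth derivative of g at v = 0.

-12

From the series, [v^4] g = -1/2; multiply by 4! = 24 to get -12.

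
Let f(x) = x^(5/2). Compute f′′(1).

The coefficient of (x - 1)^2 in the expansion is 15/8, so f′′(1) = 2! * (15/8) = 15/4.

15/4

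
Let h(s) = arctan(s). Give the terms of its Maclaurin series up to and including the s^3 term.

[s^0] = 0;  [s^1] = 1;  [s^2] = 0;  [s^3] = -1/3.

-s^3/3 + s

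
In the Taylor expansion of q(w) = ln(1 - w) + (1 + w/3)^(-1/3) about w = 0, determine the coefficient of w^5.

-177602/885735

Combine the two series term by term.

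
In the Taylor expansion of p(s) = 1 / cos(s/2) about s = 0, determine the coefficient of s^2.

1/8

Invert the denominator's series and multiply.
So c_2 = p′′(0)/2! = 1/8.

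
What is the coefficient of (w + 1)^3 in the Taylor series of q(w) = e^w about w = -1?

Use the known series and substitute for the argument.
[(w + 1)^0] = e^(-1);  [(w + 1)^1] = e^(-1);  [(w + 1)^2] = e^(-1)/2;  [(w + 1)^3] = e^(-1)/6.
So c_3 = q′′′(-1)/3! = e^(-1)/6.

e^(-1)/6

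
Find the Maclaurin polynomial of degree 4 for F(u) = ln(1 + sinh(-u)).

-5*u^4/12 - u^3/2 - u^2/2 - u

Let u equal the inner series; expand the outer function in u and truncate.
F(0) = 0
F′(0) = -1
F′′(0) = -1
F′′′(0) = -3
F^(4)(0) = -10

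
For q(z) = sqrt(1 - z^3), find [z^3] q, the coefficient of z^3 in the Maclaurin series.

-1/2

[z^0] = 1;  [z^1] = 0;  [z^2] = 0;  [z^3] = -1/2.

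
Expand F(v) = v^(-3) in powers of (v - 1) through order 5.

[(v - 1)^0] = 1;  [(v - 1)^1] = -3;  [(v - 1)^2] = 6;  [(v - 1)^3] = -10;  [(v - 1)^4] = 15;  [(v - 1)^5] = -21.

-21*(v - 1)^5 + 15*(v - 1)^4 - 10*(v - 1)^3 + 6*(v - 1)^2 - 3*(v - 1) + 1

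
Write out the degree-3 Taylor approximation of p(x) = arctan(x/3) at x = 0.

-x^3/81 + x/3

p(0) = 0
p′(0) = 1/3
p′′(0) = 0
p′′′(0) = -2/27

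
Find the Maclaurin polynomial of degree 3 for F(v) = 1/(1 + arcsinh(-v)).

Let u equal the inner series; expand the outer function in u and truncate.
[v^0] = 1;  [v^1] = 1;  [v^2] = 1;  [v^3] = 5/6.

5*v^3/6 + v^2 + v + 1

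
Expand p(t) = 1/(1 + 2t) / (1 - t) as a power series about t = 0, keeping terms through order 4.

Expand each factor separately, then convolve coefficients.
p(0) = 1
p′(0) = -1
p′′(0) = 6
p′′′(0) = -30
p^(4)(0) = 264
Then c_k = p^(k)(0)/k! gives each Taylor coefficient.

11*t^4 - 5*t^3 + 3*t^2 - t + 1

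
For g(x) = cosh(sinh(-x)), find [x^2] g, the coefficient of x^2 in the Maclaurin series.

Substitute the inner expansion into the outer series and collect powers.
g(0) = 1
g′(0) = 0
g′′(0) = 1

1/2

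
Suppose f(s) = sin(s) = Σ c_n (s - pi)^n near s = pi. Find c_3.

1/6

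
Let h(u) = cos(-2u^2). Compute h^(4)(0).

-48

Use the known series and substitute for the argument.
The coefficient of u^4 in the expansion is -2, so h^(4)(0) = 4! * (-2) = -48.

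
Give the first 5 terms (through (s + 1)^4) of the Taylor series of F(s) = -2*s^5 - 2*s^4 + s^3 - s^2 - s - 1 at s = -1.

F(-1) = -2
F′(-1) = 2
F′′(-1) = 8
F′′′(-1) = -66
F^(4)(-1) = 192

8*(s + 1)^4 - 11*(s + 1)^3 + 4*(s + 1)^2 + 2*(s + 1) - 2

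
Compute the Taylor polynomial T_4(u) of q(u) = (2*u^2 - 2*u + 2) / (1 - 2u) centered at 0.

24*u^4 + 12*u^3 + 6*u^2 + 2*u + 2

Shift and add copies of the series according to the polynomial's terms.
q(0) = 2
q′(0) = 2
q′′(0) = 12
q′′′(0) = 72
q^(4)(0) = 576
Dividing each by k! gives the coefficients c_0, ..., c_4.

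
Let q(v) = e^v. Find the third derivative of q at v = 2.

e^(2)

The coefficient of (v - 2)^3 in the expansion is e^(2)/6, so q′′′(2) = 3! * (e^(2)/6) = e^(2).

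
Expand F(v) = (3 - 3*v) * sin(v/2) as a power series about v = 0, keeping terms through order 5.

v^5/1280 + v^4/16 - v^3/16 - 3*v^2/2 + 3*v/2

Shift and add copies of the series according to the polynomial's terms.
[v^0] = 0;  [v^1] = 3/2;  [v^2] = -3/2;  [v^3] = -1/16;  [v^4] = 1/16;  [v^5] = 1/1280.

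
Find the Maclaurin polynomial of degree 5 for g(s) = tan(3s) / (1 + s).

Write out both Maclaurin series and multiply, keeping only the needed powers.
[s^0] = 0;  [s^1] = 3;  [s^2] = -3;  [s^3] = 12;  [s^4] = -12;  [s^5] = 222/5.

222*s^5/5 - 12*s^4 + 12*s^3 - 3*s^2 + 3*s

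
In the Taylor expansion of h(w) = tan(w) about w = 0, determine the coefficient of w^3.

1/3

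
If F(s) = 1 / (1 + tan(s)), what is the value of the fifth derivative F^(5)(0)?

Expand as Σ (-1)^k u^k with u equal to the inner function's series.
The coefficient of s^5 in the expansion is -32/15, so F^(5)(0) = 5! * (-32/15) = -256.

-256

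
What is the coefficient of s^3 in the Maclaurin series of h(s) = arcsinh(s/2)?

c_3 = h′′′(0)/3! = -1/48.

-1/48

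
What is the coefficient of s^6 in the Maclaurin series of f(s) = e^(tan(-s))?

59/240

Plug the Maclaurin series of the inner function into that of the outer and collect terms.
[s^0] = 1;  [s^1] = -1;  [s^2] = 1/2;  [s^3] = -1/2;  [s^4] = 3/8;  [s^5] = -37/120;  [s^6] = 59/240.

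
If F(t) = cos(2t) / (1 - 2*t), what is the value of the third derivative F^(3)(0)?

Use 1/(1 - r) = Σ r^k on the denominator, then take the Cauchy product.
From the series, [t^3] F = 4; multiply by 3! = 6 to get 24.

24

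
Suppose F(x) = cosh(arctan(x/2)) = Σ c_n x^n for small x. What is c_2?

Compose series: expand the inner function first, then feed it into the outer expansion.
[x^0] = 1;  [x^1] = 0;  [x^2] = 1/8.
So c_2 = F′′(0)/2! = 1/8.

1/8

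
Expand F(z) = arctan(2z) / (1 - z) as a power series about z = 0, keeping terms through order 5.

86*z^5/15 - 2*z^4/3 - 2*z^3/3 + 2*z^2 + 2*z

Multiply the numerator's expansion by the denominator's geometric series.
F(0) = 0
F′(0) = 2
F′′(0) = 4
F′′′(0) = -4
F^(4)(0) = -16
F^(5)(0) = 688
The Taylor polynomial is Σ F^(k)(0)/k! · z^k.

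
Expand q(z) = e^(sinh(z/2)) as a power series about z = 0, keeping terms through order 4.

5*z^4/384 + z^3/24 + z^2/8 + z/2 + 1

Substitute the inner expansion into the outer series and collect powers.
q(0) = 1
q′(0) = 1/2
q′′(0) = 1/4
q′′′(0) = 1/4
q^(4)(0) = 5/16
Then c_k = q^(k)(0)/k! gives each Taylor coefficient.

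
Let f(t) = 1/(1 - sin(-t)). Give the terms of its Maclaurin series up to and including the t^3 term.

Let u equal the inner series; expand the outer function in u and truncate.
f(0) = 1
f′(0) = -1
f′′(0) = 2
f′′′(0) = -5

-5*t^3/6 + t^2 - t + 1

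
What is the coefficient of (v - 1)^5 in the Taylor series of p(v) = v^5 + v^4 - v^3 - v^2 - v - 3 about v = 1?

1

p(1) = -4
p′(1) = 3
p′′(1) = 24
p′′′(1) = 78
p^(4)(1) = 144
p^(5)(1) = 120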